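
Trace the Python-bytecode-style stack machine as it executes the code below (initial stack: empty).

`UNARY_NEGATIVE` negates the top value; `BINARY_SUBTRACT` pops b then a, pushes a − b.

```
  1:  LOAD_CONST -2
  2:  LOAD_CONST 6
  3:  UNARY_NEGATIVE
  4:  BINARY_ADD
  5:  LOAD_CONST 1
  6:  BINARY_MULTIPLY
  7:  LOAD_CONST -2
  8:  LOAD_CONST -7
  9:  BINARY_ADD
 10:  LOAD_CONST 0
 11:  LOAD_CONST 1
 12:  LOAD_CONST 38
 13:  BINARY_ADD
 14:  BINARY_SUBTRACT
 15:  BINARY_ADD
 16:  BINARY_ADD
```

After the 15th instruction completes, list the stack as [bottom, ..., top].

[-8, -48]

LOAD_CONST -2   -> [-2]
LOAD_CONST 6    -> [-2, 6]
UNARY_NEGATIVE  -> [-2, -6]
BINARY_ADD      -> [-8]
LOAD_CONST 1    -> [-8, 1]
BINARY_MULTIPLY -> [-8]
LOAD_CONST -2   -> [-8, -2]
LOAD_CONST -7   -> [-8, -2, -7]
BINARY_ADD      -> [-8, -9]
LOAD_CONST 0    -> [-8, -9, 0]
LOAD_CONST 1    -> [-8, -9, 0, 1]
LOAD_CONST 38   -> [-8, -9, 0, 1, 38]
BINARY_ADD      -> [-8, -9, 0, 39]
BINARY_SUBTRACT -> [-8, -9, -39]
BINARY_ADD      -> [-8, -48]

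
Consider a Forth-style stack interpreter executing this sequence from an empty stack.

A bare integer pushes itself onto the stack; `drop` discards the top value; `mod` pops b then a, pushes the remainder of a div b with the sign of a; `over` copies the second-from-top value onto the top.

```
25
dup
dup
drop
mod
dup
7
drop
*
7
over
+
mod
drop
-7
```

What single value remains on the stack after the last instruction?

-7

25   → [25]
dup  → [25, 25]
dup  → [25, 25, 25]
drop → [25, 25]
mod  → [0]
dup  → [0, 0]
7    → [0, 0, 7]
drop → [0, 0]
*    → [0]
7    → [0, 7]
over → [0, 7, 0]
+    → [0, 7]
mod  → [0]
drop → []
-7   → [-7]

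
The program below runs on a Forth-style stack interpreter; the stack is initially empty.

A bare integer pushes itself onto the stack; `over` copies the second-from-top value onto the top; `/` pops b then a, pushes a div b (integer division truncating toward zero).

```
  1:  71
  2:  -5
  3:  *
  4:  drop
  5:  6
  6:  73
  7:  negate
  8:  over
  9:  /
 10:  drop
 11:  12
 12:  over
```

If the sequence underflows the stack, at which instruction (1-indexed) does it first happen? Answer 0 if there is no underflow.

0

71     -> [71]
-5     -> [71, -5]
*      -> [-355]
drop   -> []
6      -> [6]
73     -> [6, 73]
negate -> [6, -73]
over   -> [6, -73, 6]
/      -> [6, -12]
drop   -> [6]
12     -> [6, 12]
over   -> [6, 12, 6]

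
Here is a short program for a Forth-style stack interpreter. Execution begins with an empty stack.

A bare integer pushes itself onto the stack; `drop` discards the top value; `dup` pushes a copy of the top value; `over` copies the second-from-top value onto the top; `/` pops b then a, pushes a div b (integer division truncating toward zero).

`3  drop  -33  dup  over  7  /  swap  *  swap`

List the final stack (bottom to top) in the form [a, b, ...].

[132, -33]

3    : 3
drop : (empty)
-33  : -33
dup  : -33 -33
over : -33 -33 -33
7    : -33 -33 -33 7
/    : -33 -33 -4
swap : -33 -4 -33
*    : -33 132
swap : 132 -33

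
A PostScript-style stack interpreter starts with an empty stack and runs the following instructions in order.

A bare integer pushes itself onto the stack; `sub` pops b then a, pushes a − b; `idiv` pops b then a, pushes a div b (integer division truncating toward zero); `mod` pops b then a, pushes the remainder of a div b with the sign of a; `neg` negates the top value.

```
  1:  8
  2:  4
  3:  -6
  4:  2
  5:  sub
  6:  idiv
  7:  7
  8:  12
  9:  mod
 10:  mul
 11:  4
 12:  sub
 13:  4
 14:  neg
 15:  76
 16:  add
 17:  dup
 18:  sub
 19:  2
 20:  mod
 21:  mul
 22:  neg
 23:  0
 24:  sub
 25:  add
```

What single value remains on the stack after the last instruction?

8

8    -> 8
4    -> 8 4
-6   -> 8 4 -6
2    -> 8 4 -6 2
sub  -> 8 4 -8
idiv -> 8 0
7    -> 8 0 7
12   -> 8 0 7 12
mod  -> 8 0 7
mul  -> 8 0
4    -> 8 0 4
sub  -> 8 -4
4    -> 8 -4 4
neg  -> 8 -4 -4
76   -> 8 -4 -4 76
add  -> 8 -4 72
dup  -> 8 -4 72 72
sub  -> 8 -4 0
2    -> 8 -4 0 2
mod  -> 8 -4 0
mul  -> 8 0
neg  -> 8 0
0    -> 8 0 0
sub  -> 8 0
add  -> 8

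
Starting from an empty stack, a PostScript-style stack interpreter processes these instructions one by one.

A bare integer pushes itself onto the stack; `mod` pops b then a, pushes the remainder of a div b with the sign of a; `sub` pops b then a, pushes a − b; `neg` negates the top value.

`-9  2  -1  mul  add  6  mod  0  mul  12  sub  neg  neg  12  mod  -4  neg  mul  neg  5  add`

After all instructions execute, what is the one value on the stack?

5

-9  → [-9]
2   → [-9, 2]
-1  → [-9, 2, -1]
mul → [-9, -2]
add → [-11]
6   → [-11, 6]
mod → [-5]
0   → [-5, 0]
mul → [0]
12  → [0, 12]
sub → [-12]
neg → [12]
neg → [-12]
12  → [-12, 12]
mod → [0]
-4  → [0, -4]
neg → [0, 4]
mul → [0]
neg → [0]
5   → [0, 5]
add → [5]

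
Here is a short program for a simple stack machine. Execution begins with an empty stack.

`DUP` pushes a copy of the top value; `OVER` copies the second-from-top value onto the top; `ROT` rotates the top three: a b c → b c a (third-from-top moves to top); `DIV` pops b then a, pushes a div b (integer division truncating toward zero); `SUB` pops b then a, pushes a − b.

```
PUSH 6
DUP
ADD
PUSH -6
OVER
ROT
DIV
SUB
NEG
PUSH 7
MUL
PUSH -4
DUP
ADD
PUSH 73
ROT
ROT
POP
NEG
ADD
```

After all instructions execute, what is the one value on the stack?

24

PUSH 6  -> 6
DUP     -> 6 6
ADD     -> 12
PUSH -6 -> 12 -6
OVER    -> 12 -6 12
ROT     -> -6 12 12
DIV     -> -6 1
SUB     -> -7
NEG     -> 7
PUSH 7  -> 7 7
MUL     -> 49
PUSH -4 -> 49 -4
DUP     -> 49 -4 -4
ADD     -> 49 -8
PUSH 73 -> 49 -8 73
ROT     -> -8 73 49
ROT     -> 73 49 -8
POP     -> 73 49
NEG     -> 73 -49
ADD     -> 24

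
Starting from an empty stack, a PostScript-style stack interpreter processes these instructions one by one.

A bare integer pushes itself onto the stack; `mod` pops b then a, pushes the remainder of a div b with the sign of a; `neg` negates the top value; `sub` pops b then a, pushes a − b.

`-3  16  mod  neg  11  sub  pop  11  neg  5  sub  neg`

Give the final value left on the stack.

16

-3  -> [-3]
16  -> [-3, 16]
mod -> [-3]
neg -> [3]
11  -> [3, 11]
sub -> [-8]
pop -> []
11  -> [11]
neg -> [-11]
5   -> [-11, 5]
sub -> [-16]
neg -> [16]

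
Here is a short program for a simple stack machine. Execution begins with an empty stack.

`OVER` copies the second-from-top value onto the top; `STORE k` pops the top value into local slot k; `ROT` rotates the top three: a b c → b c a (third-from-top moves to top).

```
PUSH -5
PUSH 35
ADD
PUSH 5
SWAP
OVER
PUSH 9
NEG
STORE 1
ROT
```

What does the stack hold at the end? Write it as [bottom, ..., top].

PUSH -5 : [-5]
PUSH 35 : [-5, 35]
ADD     : [30]
PUSH 5  : [30, 5]
SWAP    : [5, 30]
OVER    : [5, 30, 5]
PUSH 9  : [5, 30, 5, 9]
NEG     : [5, 30, 5, -9]
STORE 1 : [5, 30, 5]
ROT     : [30, 5, 5]

[30, 5, 5]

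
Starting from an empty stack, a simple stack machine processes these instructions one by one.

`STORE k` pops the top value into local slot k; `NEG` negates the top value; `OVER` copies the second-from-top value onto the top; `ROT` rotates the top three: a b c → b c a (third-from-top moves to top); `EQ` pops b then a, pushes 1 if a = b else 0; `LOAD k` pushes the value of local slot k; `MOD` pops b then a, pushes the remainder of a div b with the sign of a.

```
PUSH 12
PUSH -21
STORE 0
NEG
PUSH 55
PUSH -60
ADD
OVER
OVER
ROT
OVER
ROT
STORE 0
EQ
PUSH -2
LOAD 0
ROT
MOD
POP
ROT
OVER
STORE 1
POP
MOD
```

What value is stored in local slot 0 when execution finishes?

-5

PUSH 12  -> 12
PUSH -21 -> 12 -21
STORE 0  -> 12
NEG      -> -12
PUSH 55  -> -12 55
PUSH -60 -> -12 55 -60
ADD      -> -12 -5
OVER     -> -12 -5 -12
OVER     -> -12 -5 -12 -5
ROT      -> -12 -12 -5 -5
OVER     -> -12 -12 -5 -5 -5
ROT      -> -12 -12 -5 -5 -5
STORE 0  -> -12 -12 -5 -5
EQ       -> -12 -12 1
PUSH -2  -> -12 -12 1 -2
LOAD 0   -> -12 -12 1 -2 -5
ROT      -> -12 -12 -2 -5 1
MOD      -> -12 -12 -2 0
POP      -> -12 -12 -2
ROT      -> -12 -2 -12
OVER     -> -12 -2 -12 -2
STORE 1  -> -12 -2 -12
POP      -> -12 -2
MOD      -> 0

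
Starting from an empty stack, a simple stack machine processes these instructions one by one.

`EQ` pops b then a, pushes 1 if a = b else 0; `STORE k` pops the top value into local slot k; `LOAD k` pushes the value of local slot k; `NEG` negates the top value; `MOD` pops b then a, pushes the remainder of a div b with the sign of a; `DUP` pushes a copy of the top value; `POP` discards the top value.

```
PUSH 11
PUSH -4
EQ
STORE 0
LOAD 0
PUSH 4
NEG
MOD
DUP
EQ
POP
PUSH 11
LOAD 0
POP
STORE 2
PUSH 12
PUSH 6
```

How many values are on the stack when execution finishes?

PUSH 11 -> 11
PUSH -4 -> 11 -4
EQ      -> 0
STORE 0 -> (empty)
LOAD 0  -> 0
PUSH 4  -> 0 4
NEG     -> 0 -4
MOD     -> 0
DUP     -> 0 0
EQ      -> 1
POP     -> (empty)
PUSH 11 -> 11
LOAD 0  -> 11 0
POP     -> 11
STORE 2 -> (empty)
PUSH 12 -> 12
PUSH 6  -> 12 6

2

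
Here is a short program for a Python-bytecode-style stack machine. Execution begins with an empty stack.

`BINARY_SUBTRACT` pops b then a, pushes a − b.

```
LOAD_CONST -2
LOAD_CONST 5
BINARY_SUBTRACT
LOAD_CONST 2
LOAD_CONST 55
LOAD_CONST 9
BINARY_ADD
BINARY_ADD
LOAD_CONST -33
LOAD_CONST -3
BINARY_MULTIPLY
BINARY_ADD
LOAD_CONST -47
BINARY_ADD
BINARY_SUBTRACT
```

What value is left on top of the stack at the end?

LOAD_CONST -2   -> [-2]
LOAD_CONST 5    -> [-2, 5]
BINARY_SUBTRACT -> [-7]
LOAD_CONST 2    -> [-7, 2]
LOAD_CONST 55   -> [-7, 2, 55]
LOAD_CONST 9    -> [-7, 2, 55, 9]
BINARY_ADD      -> [-7, 2, 64]
BINARY_ADD      -> [-7, 66]
LOAD_CONST -33  -> [-7, 66, -33]
LOAD_CONST -3   -> [-7, 66, -33, -3]
BINARY_MULTIPLY -> [-7, 66, 99]
BINARY_ADD      -> [-7, 165]
LOAD_CONST -47  -> [-7, 165, -47]
BINARY_ADD      -> [-7, 118]
BINARY_SUBTRACT -> [-125]

-125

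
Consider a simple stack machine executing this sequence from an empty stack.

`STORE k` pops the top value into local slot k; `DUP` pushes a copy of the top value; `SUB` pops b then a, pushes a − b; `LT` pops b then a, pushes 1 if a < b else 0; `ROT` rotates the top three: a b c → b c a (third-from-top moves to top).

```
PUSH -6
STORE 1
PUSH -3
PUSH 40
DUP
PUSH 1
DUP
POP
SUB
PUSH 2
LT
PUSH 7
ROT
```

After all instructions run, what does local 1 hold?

-6

PUSH -6  [-6]
STORE 1  []
PUSH -3  [-3]
PUSH 40  [-3, 40]
DUP      [-3, 40, 40]
PUSH 1   [-3, 40, 40, 1]
DUP      [-3, 40, 40, 1, 1]
POP      [-3, 40, 40, 1]
SUB      [-3, 40, 39]
PUSH 2   [-3, 40, 39, 2]
LT       [-3, 40, 0]
PUSH 7   [-3, 40, 0, 7]
ROT      [-3, 0, 7, 40]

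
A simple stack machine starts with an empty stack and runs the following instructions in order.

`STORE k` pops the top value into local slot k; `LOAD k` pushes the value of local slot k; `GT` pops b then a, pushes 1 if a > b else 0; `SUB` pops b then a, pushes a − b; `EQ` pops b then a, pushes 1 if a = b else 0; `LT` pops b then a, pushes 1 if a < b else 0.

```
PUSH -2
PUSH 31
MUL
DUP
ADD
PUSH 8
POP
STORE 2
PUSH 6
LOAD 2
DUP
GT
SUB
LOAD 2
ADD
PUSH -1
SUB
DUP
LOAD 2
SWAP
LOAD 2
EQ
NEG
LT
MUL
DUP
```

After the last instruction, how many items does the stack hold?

2

PUSH -2 -> [-2]
PUSH 31 -> [-2, 31]
MUL     -> [-62]
DUP     -> [-62, -62]
ADD     -> [-124]
PUSH 8  -> [-124, 8]
POP     -> [-124]
STORE 2 -> []
PUSH 6  -> [6]
LOAD 2  -> [6, -124]
DUP     -> [6, -124, -124]
GT      -> [6, 0]
SUB     -> [6]
LOAD 2  -> [6, -124]
ADD     -> [-118]
PUSH -1 -> [-118, -1]
SUB     -> [-117]
DUP     -> [-117, -117]
LOAD 2  -> [-117, -117, -124]
SWAP    -> [-117, -124, -117]
LOAD 2  -> [-117, -124, -117, -124]
EQ      -> [-117, -124, 0]
NEG     -> [-117, -124, 0]
LT      -> [-117, 1]
MUL     -> [-117]
DUP     -> [-117, -117]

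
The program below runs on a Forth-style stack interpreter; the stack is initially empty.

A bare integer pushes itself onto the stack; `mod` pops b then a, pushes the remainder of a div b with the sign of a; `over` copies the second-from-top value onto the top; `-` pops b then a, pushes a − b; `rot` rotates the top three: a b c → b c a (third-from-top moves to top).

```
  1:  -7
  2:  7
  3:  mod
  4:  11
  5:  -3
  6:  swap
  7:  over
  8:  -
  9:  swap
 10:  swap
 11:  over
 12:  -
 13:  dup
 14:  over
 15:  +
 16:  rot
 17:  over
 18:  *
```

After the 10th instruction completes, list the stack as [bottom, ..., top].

-7   -> -7
7    -> -7 7
mod  -> 0
11   -> 0 11
-3   -> 0 11 -3
swap -> 0 -3 11
over -> 0 -3 11 -3
-    -> 0 -3 14
swap -> 0 14 -3
swap -> 0 -3 14

[0, -3, 14]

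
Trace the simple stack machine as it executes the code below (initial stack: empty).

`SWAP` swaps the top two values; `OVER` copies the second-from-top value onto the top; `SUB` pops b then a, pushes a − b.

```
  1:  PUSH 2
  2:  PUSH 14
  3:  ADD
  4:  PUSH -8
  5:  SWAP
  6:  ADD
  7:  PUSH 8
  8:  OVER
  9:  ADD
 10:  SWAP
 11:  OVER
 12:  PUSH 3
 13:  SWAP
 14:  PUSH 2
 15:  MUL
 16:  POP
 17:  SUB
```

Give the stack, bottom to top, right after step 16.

[16, 8, 3]

PUSH 2  : 2
PUSH 14 : 2 14
ADD     : 16
PUSH -8 : 16 -8
SWAP    : -8 16
ADD     : 8
PUSH 8  : 8 8
OVER    : 8 8 8
ADD     : 8 16
SWAP    : 16 8
OVER    : 16 8 16
PUSH 3  : 16 8 16 3
SWAP    : 16 8 3 16
PUSH 2  : 16 8 3 16 2
MUL     : 16 8 3 32
POP     : 16 8 3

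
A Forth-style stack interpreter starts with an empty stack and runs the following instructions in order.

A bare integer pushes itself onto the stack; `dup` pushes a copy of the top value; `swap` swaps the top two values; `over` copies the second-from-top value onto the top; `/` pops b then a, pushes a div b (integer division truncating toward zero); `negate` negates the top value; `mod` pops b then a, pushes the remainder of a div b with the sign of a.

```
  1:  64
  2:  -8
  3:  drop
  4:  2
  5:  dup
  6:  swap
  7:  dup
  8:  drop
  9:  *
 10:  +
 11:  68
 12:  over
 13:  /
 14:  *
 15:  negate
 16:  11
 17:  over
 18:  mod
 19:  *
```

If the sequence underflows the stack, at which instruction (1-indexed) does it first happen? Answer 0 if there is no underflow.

64     -> 64
-8     -> 64 -8
drop   -> 64
2      -> 64 2
dup    -> 64 2 2
swap   -> 64 2 2
dup    -> 64 2 2 2
drop   -> 64 2 2
*      -> 64 4
+      -> 68
68     -> 68 68
over   -> 68 68 68
/      -> 68 1
*      -> 68
negate -> -68
11     -> -68 11
over   -> -68 11 -68
mod    -> -68 11
*      -> -748

0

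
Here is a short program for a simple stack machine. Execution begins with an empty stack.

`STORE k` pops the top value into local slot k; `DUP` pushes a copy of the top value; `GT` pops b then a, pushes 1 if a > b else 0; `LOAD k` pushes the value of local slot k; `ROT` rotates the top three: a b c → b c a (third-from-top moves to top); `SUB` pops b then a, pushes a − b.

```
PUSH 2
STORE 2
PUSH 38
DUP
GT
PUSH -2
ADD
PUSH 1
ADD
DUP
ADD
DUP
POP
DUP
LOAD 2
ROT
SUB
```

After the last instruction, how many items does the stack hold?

PUSH 2   [2]
STORE 2  []
PUSH 38  [38]
DUP      [38, 38]
GT       [0]
PUSH -2  [0, -2]
ADD      [-2]
PUSH 1   [-2, 1]
ADD      [-1]
DUP      [-1, -1]
ADD      [-2]
DUP      [-2, -2]
POP      [-2]
DUP      [-2, -2]
LOAD 2   [-2, -2, 2]
ROT      [-2, 2, -2]
SUB      [-2, 4]

2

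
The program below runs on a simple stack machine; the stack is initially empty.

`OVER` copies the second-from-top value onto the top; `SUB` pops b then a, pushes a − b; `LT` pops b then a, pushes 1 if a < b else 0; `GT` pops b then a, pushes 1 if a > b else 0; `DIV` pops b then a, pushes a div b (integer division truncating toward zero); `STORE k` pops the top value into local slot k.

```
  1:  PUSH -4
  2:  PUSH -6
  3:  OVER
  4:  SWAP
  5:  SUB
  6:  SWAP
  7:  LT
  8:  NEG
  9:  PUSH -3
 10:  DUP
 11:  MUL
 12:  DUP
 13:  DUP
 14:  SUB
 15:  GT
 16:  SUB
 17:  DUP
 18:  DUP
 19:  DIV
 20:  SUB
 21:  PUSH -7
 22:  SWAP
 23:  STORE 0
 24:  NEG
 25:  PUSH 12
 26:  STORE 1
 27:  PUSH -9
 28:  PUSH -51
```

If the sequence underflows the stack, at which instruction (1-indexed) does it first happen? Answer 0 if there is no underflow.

0

PUSH -4  -> [-4]
PUSH -6  -> [-4, -6]
OVER     -> [-4, -6, -4]
SWAP     -> [-4, -4, -6]
SUB      -> [-4, 2]
SWAP     -> [2, -4]
LT       -> [0]
NEG      -> [0]
PUSH -3  -> [0, -3]
DUP      -> [0, -3, -3]
MUL      -> [0, 9]
DUP      -> [0, 9, 9]
DUP      -> [0, 9, 9, 9]
SUB      -> [0, 9, 0]
GT       -> [0, 1]
SUB      -> [-1]
DUP      -> [-1, -1]
DUP      -> [-1, -1, -1]
DIV      -> [-1, 1]
SUB      -> [-2]
PUSH -7  -> [-2, -7]
SWAP     -> [-7, -2]
STORE 0  -> [-7]
NEG      -> [7]
PUSH 12  -> [7, 12]
STORE 1  -> [7]
PUSH -9  -> [7, -9]
PUSH -51 -> [7, -9, -51]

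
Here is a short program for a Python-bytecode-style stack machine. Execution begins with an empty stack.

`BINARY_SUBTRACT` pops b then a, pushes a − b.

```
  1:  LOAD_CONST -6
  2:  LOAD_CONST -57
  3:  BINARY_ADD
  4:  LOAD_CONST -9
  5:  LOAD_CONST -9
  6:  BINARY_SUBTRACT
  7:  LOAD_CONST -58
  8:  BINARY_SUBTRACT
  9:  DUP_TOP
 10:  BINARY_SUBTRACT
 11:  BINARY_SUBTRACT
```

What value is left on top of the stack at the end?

LOAD_CONST -6   : -6
LOAD_CONST -57  : -6 -57
BINARY_ADD      : -63
LOAD_CONST -9   : -63 -9
LOAD_CONST -9   : -63 -9 -9
BINARY_SUBTRACT : -63 0
LOAD_CONST -58  : -63 0 -58
BINARY_SUBTRACT : -63 58
DUP_TOP         : -63 58 58
BINARY_SUBTRACT : -63 0
BINARY_SUBTRACT : -63

-63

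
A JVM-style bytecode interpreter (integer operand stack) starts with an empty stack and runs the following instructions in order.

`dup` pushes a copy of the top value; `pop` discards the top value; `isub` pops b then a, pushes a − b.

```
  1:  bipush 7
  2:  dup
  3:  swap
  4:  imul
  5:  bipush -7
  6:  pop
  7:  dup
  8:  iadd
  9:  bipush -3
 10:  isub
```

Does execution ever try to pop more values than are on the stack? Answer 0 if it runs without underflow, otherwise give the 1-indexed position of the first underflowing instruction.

bipush 7  : [7]
dup       : [7, 7]
swap      : [7, 7]
imul      : [49]
bipush -7 : [49, -7]
pop       : [49]
dup       : [49, 49]
iadd      : [98]
bipush -3 : [98, -3]
isub      : [101]

0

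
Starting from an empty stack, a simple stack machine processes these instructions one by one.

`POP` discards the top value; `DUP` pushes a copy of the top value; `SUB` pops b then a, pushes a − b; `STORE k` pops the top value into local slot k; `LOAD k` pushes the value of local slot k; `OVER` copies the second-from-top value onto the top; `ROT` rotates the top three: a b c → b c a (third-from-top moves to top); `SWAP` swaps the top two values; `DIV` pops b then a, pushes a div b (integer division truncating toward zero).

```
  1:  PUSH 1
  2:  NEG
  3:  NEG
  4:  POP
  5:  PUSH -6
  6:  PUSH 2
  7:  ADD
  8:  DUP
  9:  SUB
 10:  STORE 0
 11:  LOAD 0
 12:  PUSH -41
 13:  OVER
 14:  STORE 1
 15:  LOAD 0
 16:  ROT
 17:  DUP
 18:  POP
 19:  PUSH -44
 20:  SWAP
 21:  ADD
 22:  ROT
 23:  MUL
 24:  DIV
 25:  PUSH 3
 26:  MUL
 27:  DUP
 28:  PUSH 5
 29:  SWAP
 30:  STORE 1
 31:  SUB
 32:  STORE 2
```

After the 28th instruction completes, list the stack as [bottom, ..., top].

PUSH 1   -> [1]
NEG      -> [-1]
NEG      -> [1]
POP      -> []
PUSH -6  -> [-6]
PUSH 2   -> [-6, 2]
ADD      -> [-4]
DUP      -> [-4, -4]
SUB      -> [0]
STORE 0  -> []
LOAD 0   -> [0]
PUSH -41 -> [0, -41]
OVER     -> [0, -41, 0]
STORE 1  -> [0, -41]
LOAD 0   -> [0, -41, 0]
ROT      -> [-41, 0, 0]
DUP      -> [-41, 0, 0, 0]
POP      -> [-41, 0, 0]
PUSH -44 -> [-41, 0, 0, -44]
SWAP     -> [-41, 0, -44, 0]
ADD      -> [-41, 0, -44]
ROT      -> [0, -44, -41]
MUL      -> [0, 1804]
DIV      -> [0]
PUSH 3   -> [0, 3]
MUL      -> [0]
DUP      -> [0, 0]
PUSH 5   -> [0, 0, 5]

[0, 0, 5]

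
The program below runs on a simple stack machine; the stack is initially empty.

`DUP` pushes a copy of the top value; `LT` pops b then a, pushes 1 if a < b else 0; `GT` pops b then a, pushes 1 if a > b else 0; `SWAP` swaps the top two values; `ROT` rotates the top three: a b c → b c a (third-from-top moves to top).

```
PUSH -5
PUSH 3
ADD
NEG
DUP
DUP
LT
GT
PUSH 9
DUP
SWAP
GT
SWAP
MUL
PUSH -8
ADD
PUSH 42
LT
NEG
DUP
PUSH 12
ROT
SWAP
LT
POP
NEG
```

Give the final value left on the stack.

1

PUSH -5 → -5
PUSH 3  → -5 3
ADD     → -2
NEG     → 2
DUP     → 2 2
DUP     → 2 2 2
LT      → 2 0
GT      → 1
PUSH 9  → 1 9
DUP     → 1 9 9
SWAP    → 1 9 9
GT      → 1 0
SWAP    → 0 1
MUL     → 0
PUSH -8 → 0 -8
ADD     → -8
PUSH 42 → -8 42
LT      → 1
NEG     → -1
DUP     → -1 -1
PUSH 12 → -1 -1 12
ROT     → -1 12 -1
SWAP    → -1 -1 12
LT      → -1 1
POP     → -1
NEG     → 1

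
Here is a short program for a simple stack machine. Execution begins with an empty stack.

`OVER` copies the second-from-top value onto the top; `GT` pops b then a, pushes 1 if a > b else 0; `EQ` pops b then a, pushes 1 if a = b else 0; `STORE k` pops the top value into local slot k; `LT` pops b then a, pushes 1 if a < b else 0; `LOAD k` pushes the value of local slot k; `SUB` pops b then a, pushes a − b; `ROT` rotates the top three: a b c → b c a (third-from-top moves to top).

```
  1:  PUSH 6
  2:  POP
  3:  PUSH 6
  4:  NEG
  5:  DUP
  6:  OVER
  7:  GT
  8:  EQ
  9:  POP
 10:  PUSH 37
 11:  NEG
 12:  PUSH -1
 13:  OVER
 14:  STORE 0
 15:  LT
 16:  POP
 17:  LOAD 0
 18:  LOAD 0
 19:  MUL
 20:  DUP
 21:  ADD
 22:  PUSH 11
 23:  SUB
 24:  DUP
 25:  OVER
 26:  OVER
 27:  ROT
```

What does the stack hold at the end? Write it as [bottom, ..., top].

PUSH 6  -> [6]
POP     -> []
PUSH 6  -> [6]
NEG     -> [-6]
DUP     -> [-6, -6]
OVER    -> [-6, -6, -6]
GT      -> [-6, 0]
EQ      -> [0]
POP     -> []
PUSH 37 -> [37]
NEG     -> [-37]
PUSH -1 -> [-37, -1]
OVER    -> [-37, -1, -37]
STORE 0 -> [-37, -1]
LT      -> [1]
POP     -> []
LOAD 0  -> [-37]
LOAD 0  -> [-37, -37]
MUL     -> [1369]
DUP     -> [1369, 1369]
ADD     -> [2738]
PUSH 11 -> [2738, 11]
SUB     -> [2727]
DUP     -> [2727, 2727]
OVER    -> [2727, 2727, 2727]
OVER    -> [2727, 2727, 2727, 2727]
ROT     -> [2727, 2727, 2727, 2727]

[2727, 2727, 2727, 2727]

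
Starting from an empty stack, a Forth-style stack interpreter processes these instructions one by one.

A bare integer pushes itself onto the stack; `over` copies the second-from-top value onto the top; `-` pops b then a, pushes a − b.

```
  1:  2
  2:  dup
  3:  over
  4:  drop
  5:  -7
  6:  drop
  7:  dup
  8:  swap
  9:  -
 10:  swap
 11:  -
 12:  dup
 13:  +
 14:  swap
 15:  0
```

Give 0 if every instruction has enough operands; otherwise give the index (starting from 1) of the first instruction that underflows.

14

2    → [2]
dup  → [2, 2]
over → [2, 2, 2]
drop → [2, 2]
-7   → [2, 2, -7]
drop → [2, 2]
dup  → [2, 2, 2]
swap → [2, 2, 2]
-    → [2, 0]
swap → [0, 2]
-    → [-2]
dup  → [-2, -2]
+    → [-4]
swap  — needs 2 operands, stack has 1 → underflow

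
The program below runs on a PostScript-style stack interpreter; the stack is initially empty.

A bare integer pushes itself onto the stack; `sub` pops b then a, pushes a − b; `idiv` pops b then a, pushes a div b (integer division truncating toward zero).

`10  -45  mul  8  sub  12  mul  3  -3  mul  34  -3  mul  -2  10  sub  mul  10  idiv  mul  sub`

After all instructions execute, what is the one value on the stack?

-4398

10   : [10]
-45  : [10, -45]
mul  : [-450]
8    : [-450, 8]
sub  : [-458]
12   : [-458, 12]
mul  : [-5496]
3    : [-5496, 3]
-3   : [-5496, 3, -3]
mul  : [-5496, -9]
34   : [-5496, -9, 34]
-3   : [-5496, -9, 34, -3]
mul  : [-5496, -9, -102]
-2   : [-5496, -9, -102, -2]
10   : [-5496, -9, -102, -2, 10]
sub  : [-5496, -9, -102, -12]
mul  : [-5496, -9, 1224]
10   : [-5496, -9, 1224, 10]
idiv : [-5496, -9, 122]
mul  : [-5496, -1098]
sub  : [-4398]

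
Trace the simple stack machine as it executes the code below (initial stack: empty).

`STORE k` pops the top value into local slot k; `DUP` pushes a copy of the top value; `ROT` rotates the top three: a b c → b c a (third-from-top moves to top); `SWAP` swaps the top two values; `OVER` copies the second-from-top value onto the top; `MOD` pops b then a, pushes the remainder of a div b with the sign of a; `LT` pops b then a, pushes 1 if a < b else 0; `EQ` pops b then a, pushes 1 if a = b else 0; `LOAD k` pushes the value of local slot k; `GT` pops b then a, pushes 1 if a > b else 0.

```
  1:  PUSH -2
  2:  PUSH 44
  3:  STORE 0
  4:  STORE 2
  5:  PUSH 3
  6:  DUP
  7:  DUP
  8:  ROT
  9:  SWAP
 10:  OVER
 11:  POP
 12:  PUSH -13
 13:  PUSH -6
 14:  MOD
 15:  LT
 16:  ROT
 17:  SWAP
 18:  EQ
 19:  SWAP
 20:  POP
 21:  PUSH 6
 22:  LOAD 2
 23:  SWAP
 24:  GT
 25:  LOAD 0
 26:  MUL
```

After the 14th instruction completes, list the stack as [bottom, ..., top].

[3, 3, 3, -1]

PUSH -2  -> -2
PUSH 44  -> -2 44
STORE 0  -> -2
STORE 2  -> (empty)
PUSH 3   -> 3
DUP      -> 3 3
DUP      -> 3 3 3
ROT      -> 3 3 3
SWAP     -> 3 3 3
OVER     -> 3 3 3 3
POP      -> 3 3 3
PUSH -13 -> 3 3 3 -13
PUSH -6  -> 3 3 3 -13 -6
MOD      -> 3 3 3 -1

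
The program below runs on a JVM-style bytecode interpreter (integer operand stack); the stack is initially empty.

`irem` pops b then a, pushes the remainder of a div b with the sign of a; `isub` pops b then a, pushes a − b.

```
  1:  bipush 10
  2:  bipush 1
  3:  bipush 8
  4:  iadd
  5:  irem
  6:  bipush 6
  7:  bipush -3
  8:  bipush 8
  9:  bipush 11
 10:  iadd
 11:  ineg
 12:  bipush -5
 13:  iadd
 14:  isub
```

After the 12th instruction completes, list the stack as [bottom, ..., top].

bipush 10 -> [10]
bipush 1  -> [10, 1]
bipush 8  -> [10, 1, 8]
iadd      -> [10, 9]
irem      -> [1]
bipush 6  -> [1, 6]
bipush -3 -> [1, 6, -3]
bipush 8  -> [1, 6, -3, 8]
bipush 11 -> [1, 6, -3, 8, 11]
iadd      -> [1, 6, -3, 19]
ineg      -> [1, 6, -3, -19]
bipush -5 -> [1, 6, -3, -19, -5]

[1, 6, -3, -19, -5]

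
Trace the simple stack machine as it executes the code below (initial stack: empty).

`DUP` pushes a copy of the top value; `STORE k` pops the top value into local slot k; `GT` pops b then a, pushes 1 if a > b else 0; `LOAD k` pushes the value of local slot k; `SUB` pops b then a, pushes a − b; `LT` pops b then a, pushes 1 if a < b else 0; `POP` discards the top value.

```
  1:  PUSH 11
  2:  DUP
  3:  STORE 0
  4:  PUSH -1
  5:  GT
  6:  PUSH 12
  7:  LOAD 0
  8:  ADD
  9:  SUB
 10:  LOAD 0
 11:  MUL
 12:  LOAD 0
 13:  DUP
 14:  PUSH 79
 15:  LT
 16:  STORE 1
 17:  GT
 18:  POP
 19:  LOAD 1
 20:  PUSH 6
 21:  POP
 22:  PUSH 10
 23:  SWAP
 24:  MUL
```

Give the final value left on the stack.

PUSH 11 : 11
DUP     : 11 11
STORE 0 : 11
PUSH -1 : 11 -1
GT      : 1
PUSH 12 : 1 12
LOAD 0  : 1 12 11
ADD     : 1 23
SUB     : -22
LOAD 0  : -22 11
MUL     : -242
LOAD 0  : -242 11
DUP     : -242 11 11
PUSH 79 : -242 11 11 79
LT      : -242 11 1
STORE 1 : -242 11
GT      : 0
POP     : (empty)
LOAD 1  : 1
PUSH 6  : 1 6
POP     : 1
PUSH 10 : 1 10
SWAP    : 10 1
MUL     : 10

10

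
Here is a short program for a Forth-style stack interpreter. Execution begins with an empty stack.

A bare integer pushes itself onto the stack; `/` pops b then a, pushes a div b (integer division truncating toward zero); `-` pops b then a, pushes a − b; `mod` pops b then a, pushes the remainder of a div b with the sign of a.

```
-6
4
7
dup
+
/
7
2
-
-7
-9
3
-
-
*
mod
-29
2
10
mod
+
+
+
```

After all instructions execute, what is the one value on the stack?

-6  → -6
4   → -6 4
7   → -6 4 7
dup → -6 4 7 7
+   → -6 4 14
/   → -6 0
7   → -6 0 7
2   → -6 0 7 2
-   → -6 0 5
-7  → -6 0 5 -7
-9  → -6 0 5 -7 -9
3   → -6 0 5 -7 -9 3
-   → -6 0 5 -7 -12
-   → -6 0 5 5
*   → -6 0 25
mod → -6 0
-29 → -6 0 -29
2   → -6 0 -29 2
10  → -6 0 -29 2 10
mod → -6 0 -29 2
+   → -6 0 -27
+   → -6 -27
+   → -33

-33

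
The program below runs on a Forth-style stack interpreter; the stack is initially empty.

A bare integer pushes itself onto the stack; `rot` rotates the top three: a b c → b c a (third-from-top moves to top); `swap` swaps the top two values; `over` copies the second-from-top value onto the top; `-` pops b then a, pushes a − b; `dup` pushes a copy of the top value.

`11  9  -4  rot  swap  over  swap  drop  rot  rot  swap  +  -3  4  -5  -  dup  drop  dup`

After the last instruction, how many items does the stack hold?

11   -> [11]
9    -> [11, 9]
-4   -> [11, 9, -4]
rot  -> [9, -4, 11]
swap -> [9, 11, -4]
over -> [9, 11, -4, 11]
swap -> [9, 11, 11, -4]
drop -> [9, 11, 11]
rot  -> [11, 11, 9]
rot  -> [11, 9, 11]
swap -> [11, 11, 9]
+    -> [11, 20]
-3   -> [11, 20, -3]
4    -> [11, 20, -3, 4]
-5   -> [11, 20, -3, 4, -5]
-    -> [11, 20, -3, 9]
dup  -> [11, 20, -3, 9, 9]
drop -> [11, 20, -3, 9]
dup  -> [11, 20, -3, 9, 9]

5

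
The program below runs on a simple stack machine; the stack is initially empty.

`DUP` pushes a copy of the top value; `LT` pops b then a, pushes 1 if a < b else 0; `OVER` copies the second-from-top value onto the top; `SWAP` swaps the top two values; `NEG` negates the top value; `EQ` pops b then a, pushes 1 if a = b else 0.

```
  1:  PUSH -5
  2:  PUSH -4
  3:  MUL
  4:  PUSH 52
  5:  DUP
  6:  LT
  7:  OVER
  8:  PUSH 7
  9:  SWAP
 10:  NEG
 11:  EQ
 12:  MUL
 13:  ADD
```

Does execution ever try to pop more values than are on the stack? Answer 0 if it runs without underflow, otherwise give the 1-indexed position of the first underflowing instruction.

0

PUSH -5 -> -5
PUSH -4 -> -5 -4
MUL     -> 20
PUSH 52 -> 20 52
DUP     -> 20 52 52
LT      -> 20 0
OVER    -> 20 0 20
PUSH 7  -> 20 0 20 7
SWAP    -> 20 0 7 20
NEG     -> 20 0 7 -20
EQ      -> 20 0 0
MUL     -> 20 0
ADD     -> 20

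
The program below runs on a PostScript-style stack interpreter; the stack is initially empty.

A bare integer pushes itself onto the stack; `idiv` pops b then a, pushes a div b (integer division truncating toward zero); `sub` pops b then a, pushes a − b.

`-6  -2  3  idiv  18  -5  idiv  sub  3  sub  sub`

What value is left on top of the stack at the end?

-6   -> -6
-2   -> -6 -2
3    -> -6 -2 3
idiv -> -6 0
18   -> -6 0 18
-5   -> -6 0 18 -5
idiv -> -6 0 -3
sub  -> -6 3
3    -> -6 3 3
sub  -> -6 0
sub  -> -6

-6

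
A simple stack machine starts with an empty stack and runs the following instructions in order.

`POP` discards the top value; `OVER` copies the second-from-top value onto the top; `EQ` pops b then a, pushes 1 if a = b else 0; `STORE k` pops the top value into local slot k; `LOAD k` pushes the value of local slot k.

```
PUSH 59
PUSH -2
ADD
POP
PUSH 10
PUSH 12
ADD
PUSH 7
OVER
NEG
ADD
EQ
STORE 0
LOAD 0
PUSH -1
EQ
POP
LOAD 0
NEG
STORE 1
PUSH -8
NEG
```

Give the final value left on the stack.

8

PUSH 59 → [59]
PUSH -2 → [59, -2]
ADD     → [57]
POP     → []
PUSH 10 → [10]
PUSH 12 → [10, 12]
ADD     → [22]
PUSH 7  → [22, 7]
OVER    → [22, 7, 22]
NEG     → [22, 7, -22]
ADD     → [22, -15]
EQ      → [0]
STORE 0 → []
LOAD 0  → [0]
PUSH -1 → [0, -1]
EQ      → [0]
POP     → []
LOAD 0  → [0]
NEG     → [0]
STORE 1 → []
PUSH -8 → [-8]
NEG     → [8]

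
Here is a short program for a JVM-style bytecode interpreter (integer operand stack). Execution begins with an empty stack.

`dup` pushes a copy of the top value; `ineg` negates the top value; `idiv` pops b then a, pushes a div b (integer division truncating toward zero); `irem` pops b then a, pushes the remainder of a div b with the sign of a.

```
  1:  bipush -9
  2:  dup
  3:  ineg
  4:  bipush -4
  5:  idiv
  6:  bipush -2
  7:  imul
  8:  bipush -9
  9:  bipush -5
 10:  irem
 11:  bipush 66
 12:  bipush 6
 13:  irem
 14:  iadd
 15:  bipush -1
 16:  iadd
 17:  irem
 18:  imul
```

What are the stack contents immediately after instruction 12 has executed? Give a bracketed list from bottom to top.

[-9, 4, -4, 66, 6]

bipush -9 : -9
dup       : -9 -9
ineg      : -9 9
bipush -4 : -9 9 -4
idiv      : -9 -2
bipush -2 : -9 -2 -2
imul      : -9 4
bipush -9 : -9 4 -9
bipush -5 : -9 4 -9 -5
irem      : -9 4 -4
bipush 66 : -9 4 -4 66
bipush 6  : -9 4 -4 66 6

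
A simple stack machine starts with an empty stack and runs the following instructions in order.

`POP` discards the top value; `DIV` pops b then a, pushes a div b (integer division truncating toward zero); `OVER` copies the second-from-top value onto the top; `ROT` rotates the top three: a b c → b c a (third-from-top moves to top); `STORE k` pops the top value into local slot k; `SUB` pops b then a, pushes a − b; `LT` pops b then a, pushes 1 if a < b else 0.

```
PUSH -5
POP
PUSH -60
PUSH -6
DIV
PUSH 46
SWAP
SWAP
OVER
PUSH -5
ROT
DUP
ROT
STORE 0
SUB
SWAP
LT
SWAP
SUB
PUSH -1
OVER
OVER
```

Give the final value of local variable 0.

-5

PUSH -5   [-5]
POP       []
PUSH -60  [-60]
PUSH -6   [-60, -6]
DIV       [10]
PUSH 46   [10, 46]
SWAP      [46, 10]
SWAP      [10, 46]
OVER      [10, 46, 10]
PUSH -5   [10, 46, 10, -5]
ROT       [10, 10, -5, 46]
DUP       [10, 10, -5, 46, 46]
ROT       [10, 10, 46, 46, -5]
STORE 0   [10, 10, 46, 46]
SUB       [10, 10, 0]
SWAP      [10, 0, 10]
LT        [10, 1]
SWAP      [1, 10]
SUB       [-9]
PUSH -1   [-9, -1]
OVER      [-9, -1, -9]
OVER      [-9, -1, -9, -1]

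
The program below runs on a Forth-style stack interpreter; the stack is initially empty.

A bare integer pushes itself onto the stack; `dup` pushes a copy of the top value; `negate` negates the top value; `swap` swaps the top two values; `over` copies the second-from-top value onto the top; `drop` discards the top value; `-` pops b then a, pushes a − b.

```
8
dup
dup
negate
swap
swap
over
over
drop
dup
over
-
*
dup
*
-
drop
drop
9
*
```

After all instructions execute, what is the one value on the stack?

72

8      → 8
dup    → 8 8
dup    → 8 8 8
negate → 8 8 -8
swap   → 8 -8 8
swap   → 8 8 -8
over   → 8 8 -8 8
over   → 8 8 -8 8 -8
drop   → 8 8 -8 8
dup    → 8 8 -8 8 8
over   → 8 8 -8 8 8 8
-      → 8 8 -8 8 0
*      → 8 8 -8 0
dup    → 8 8 -8 0 0
*      → 8 8 -8 0
-      → 8 8 -8
drop   → 8 8
drop   → 8
9      → 8 9
*      → 72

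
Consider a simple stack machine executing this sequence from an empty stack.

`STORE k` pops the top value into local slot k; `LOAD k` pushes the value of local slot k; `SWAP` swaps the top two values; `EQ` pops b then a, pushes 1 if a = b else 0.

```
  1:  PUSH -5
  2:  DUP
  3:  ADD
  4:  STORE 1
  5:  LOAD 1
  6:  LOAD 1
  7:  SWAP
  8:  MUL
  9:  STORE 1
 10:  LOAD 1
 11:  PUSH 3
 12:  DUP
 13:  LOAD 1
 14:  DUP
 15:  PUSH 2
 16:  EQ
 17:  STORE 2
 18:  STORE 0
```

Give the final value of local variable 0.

PUSH -5 → [-5]
DUP     → [-5, -5]
ADD     → [-10]
STORE 1 → []
LOAD 1  → [-10]
LOAD 1  → [-10, -10]
SWAP    → [-10, -10]
MUL     → [100]
STORE 1 → []
LOAD 1  → [100]
PUSH 3  → [100, 3]
DUP     → [100, 3, 3]
LOAD 1  → [100, 3, 3, 100]
DUP     → [100, 3, 3, 100, 100]
PUSH 2  → [100, 3, 3, 100, 100, 2]
EQ      → [100, 3, 3, 100, 0]
STORE 2 → [100, 3, 3, 100]
STORE 0 → [100, 3, 3]

100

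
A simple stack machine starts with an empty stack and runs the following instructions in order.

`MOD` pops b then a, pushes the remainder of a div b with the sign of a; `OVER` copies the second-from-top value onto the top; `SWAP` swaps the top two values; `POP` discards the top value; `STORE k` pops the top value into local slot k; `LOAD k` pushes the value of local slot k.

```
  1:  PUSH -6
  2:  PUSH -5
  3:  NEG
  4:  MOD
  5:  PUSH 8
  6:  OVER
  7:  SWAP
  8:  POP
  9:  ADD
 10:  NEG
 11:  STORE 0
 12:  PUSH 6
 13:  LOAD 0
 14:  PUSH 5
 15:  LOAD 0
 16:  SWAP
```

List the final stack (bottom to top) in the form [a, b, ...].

[6, 2, 2, 5]

PUSH -6  [-6]
PUSH -5  [-6, -5]
NEG      [-6, 5]
MOD      [-1]
PUSH 8   [-1, 8]
OVER     [-1, 8, -1]
SWAP     [-1, -1, 8]
POP      [-1, -1]
ADD      [-2]
NEG      [2]
STORE 0  []
PUSH 6   [6]
LOAD 0   [6, 2]
PUSH 5   [6, 2, 5]
LOAD 0   [6, 2, 5, 2]
SWAP     [6, 2, 2, 5]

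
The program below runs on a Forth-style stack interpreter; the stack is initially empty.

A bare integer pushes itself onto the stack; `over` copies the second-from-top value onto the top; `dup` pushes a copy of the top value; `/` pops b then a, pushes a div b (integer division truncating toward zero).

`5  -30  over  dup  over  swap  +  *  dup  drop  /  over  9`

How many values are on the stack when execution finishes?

4

5    → 5
-30  → 5 -30
over → 5 -30 5
dup  → 5 -30 5 5
over → 5 -30 5 5 5
swap → 5 -30 5 5 5
+    → 5 -30 5 10
*    → 5 -30 50
dup  → 5 -30 50 50
drop → 5 -30 50
/    → 5 0
over → 5 0 5
9    → 5 0 5 9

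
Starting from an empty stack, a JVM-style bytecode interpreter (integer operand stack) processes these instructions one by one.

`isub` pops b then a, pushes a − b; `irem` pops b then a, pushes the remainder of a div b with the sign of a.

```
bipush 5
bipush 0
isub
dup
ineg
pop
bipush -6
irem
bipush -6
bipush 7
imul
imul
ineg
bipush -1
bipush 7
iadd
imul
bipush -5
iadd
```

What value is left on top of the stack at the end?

bipush 5   [5]
bipush 0   [5, 0]
isub       [5]
dup        [5, 5]
ineg       [5, -5]
pop        [5]
bipush -6  [5, -6]
irem       [5]
bipush -6  [5, -6]
bipush 7   [5, -6, 7]
imul       [5, -42]
imul       [-210]
ineg       [210]
bipush -1  [210, -1]
bipush 7   [210, -1, 7]
iadd       [210, 6]
imul       [1260]
bipush -5  [1260, -5]
iadd       [1255]

1255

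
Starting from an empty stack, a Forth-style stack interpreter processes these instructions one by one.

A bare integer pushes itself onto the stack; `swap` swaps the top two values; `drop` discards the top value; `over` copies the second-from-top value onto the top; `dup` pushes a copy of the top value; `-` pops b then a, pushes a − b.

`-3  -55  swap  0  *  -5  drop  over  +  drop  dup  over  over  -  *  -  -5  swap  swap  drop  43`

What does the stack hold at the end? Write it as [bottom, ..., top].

-3   → [-3]
-55  → [-3, -55]
swap → [-55, -3]
0    → [-55, -3, 0]
*    → [-55, 0]
-5   → [-55, 0, -5]
drop → [-55, 0]
over → [-55, 0, -55]
+    → [-55, -55]
drop → [-55]
dup  → [-55, -55]
over → [-55, -55, -55]
over → [-55, -55, -55, -55]
-    → [-55, -55, 0]
*    → [-55, 0]
-    → [-55]
-5   → [-55, -5]
swap → [-5, -55]
swap → [-55, -5]
drop → [-55]
43   → [-55, 43]

[-55, 43]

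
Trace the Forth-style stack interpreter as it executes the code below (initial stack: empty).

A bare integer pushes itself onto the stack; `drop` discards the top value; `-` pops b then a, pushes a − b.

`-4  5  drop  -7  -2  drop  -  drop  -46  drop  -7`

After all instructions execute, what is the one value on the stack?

-4   : [-4]
5    : [-4, 5]
drop : [-4]
-7   : [-4, -7]
-2   : [-4, -7, -2]
drop : [-4, -7]
-    : [3]
drop : []
-46  : [-46]
drop : []
-7   : [-7]

-7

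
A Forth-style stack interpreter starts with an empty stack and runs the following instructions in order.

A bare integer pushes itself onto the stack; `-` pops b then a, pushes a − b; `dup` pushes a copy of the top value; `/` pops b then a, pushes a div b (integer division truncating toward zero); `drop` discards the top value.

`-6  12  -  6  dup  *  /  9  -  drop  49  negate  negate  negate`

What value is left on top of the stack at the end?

-49

-6      -6
12      -6 12
-       -18
6       -18 6
dup     -18 6 6
*       -18 36
/       0
9       0 9
-       -9
drop    (empty)
49      49
negate  -49
negate  49
negate  -49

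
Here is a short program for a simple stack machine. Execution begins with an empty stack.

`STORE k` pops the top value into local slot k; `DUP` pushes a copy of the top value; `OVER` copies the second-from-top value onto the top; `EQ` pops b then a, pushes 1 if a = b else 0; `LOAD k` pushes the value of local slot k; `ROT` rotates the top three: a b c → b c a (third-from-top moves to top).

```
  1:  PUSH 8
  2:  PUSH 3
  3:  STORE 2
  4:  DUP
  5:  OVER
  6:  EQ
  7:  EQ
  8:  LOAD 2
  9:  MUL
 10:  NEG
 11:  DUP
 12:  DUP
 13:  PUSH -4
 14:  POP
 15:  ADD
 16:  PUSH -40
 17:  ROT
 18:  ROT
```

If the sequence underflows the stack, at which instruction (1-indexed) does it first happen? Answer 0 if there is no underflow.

PUSH 8   -> [8]
PUSH 3   -> [8, 3]
STORE 2  -> [8]
DUP      -> [8, 8]
OVER     -> [8, 8, 8]
EQ       -> [8, 1]
EQ       -> [0]
LOAD 2   -> [0, 3]
MUL      -> [0]
NEG      -> [0]
DUP      -> [0, 0]
DUP      -> [0, 0, 0]
PUSH -4  -> [0, 0, 0, -4]
POP      -> [0, 0, 0]
ADD      -> [0, 0]
PUSH -40 -> [0, 0, -40]
ROT      -> [0, -40, 0]
ROT      -> [-40, 0, 0]

0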